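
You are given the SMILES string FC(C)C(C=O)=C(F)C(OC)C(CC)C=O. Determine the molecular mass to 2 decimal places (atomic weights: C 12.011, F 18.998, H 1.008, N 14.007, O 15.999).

First, the molecular formula is C11H16F2O3 (counting implicit H from valence).
  C: 11 × 12.011 = 132.121
  F: 2 × 18.998 = 37.996
  H: 16 × 1.008 = 16.128
  O: 3 × 15.999 = 47.997
Sum: 11×12.011 + 2×18.998 + 16×1.008 + 3×15.999 = 234.242 → 234.24 g/mol.

234.24 g/mol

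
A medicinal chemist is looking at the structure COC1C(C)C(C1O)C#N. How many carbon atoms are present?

7

Count every carbon token in the SMILES (each C, including those in ring-closure positions and inside branches).
Carbon count: 7.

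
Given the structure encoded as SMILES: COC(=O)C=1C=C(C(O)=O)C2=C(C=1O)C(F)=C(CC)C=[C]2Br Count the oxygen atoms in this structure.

Scan the SMILES for O atoms (remember two-letter symbols like Cl and Br are single atoms).
Oxygen count: 5.

5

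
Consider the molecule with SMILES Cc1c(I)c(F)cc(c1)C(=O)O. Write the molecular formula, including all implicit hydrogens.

Walk through each heavy atom and fill implicit hydrogens from standard valence (C 4, N 3, O 2, S 2, halogen 1); for lowercase aromatic atoms, an aromatic c carries 1 H when it has two neighbours and 0 H with three, and aromatic n carries 0 H:
  atom 1: C, bond orders sum to 1 (valence 4) → 3 H
  atom 2: aromatic c, 3 neighbours → 0 H
  atom 3: aromatic c, 3 neighbours → 0 H
  atom 4: I (halogen, monovalent) → 0 H
  atom 5: aromatic c, 3 neighbours → 0 H
  atom 6: F (halogen, monovalent) → 0 H
  atom 7: aromatic c, 2 neighbours → 1 H
  atom 8: aromatic c, 3 neighbours → 0 H
  atom 9: aromatic c, 2 neighbours → 1 H
  atom 10: C, bond orders sum to 4 (valence 4) → 0 H
  atom 11: O, bond orders sum to 2 (valence 2) → 0 H
  atom 12: O, bond orders sum to 1 (valence 2) → 1 H
Totals → C:8, H:6, F:1, I:1, O:2.

C8H6FIO2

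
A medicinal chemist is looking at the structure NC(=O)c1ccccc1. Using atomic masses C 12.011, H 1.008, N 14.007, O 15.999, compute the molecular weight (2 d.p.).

First, the molecular formula is C7H7NO (counting implicit H from valence).
  C: 7 × 12.011 = 84.077
  H: 7 × 1.008 = 7.056
  N: 1 × 14.007 = 14.007
  O: 1 × 15.999 = 15.999
Sum: 7×12.011 + 7×1.008 + 1×14.007 + 1×15.999 = 121.139 → 121.14 g/mol.

121.14 g/mol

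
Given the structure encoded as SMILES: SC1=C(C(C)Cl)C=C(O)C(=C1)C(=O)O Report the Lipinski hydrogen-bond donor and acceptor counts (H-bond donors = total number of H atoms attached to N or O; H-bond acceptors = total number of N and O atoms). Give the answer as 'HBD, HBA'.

2, 3

Donors: find every N or O and count the H atoms it carries.
  atom 9 (O): bond orders sum to 1 → 1 H
  atom 13 (O): bond orders sum to 2 → 0 H
  atom 14 (O): bond orders sum to 1 → 1 H
Lipinski HBD = 2.
Acceptors: N atoms = 0, O atoms = 3 → HBA = 3.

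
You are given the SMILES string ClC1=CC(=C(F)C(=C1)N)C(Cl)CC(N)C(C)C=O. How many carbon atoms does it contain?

12

Count every carbon token in the SMILES (each C, including those in ring-closure positions and inside branches).
Carbon count: 12.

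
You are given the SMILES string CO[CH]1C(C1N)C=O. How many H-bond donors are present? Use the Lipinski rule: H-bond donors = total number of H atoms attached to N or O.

Donors: find every N or O and count the H atoms it carries.
  atom 2 (O): bond orders sum to 2 → 0 H
  atom 6 (N): bond orders sum to 1 → 2 H
  atom 8 (O): bond orders sum to 2 → 0 H
Lipinski HBD = 2.

2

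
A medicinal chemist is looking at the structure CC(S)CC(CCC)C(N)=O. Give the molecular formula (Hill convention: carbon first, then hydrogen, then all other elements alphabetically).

Walk through each heavy atom and fill implicit hydrogens from standard valence (C 4, N 3, O 2, S 2, halogen 1):
  atom 1: C, bond orders sum to 1 (valence 4) → 3 H
  atom 2: C, bond orders sum to 3 (valence 4) → 1 H
  atom 3: S, bond orders sum to 1 (valence 2) → 1 H
  atom 4: C, bond orders sum to 2 (valence 4) → 2 H
  atom 5: C, bond orders sum to 3 (valence 4) → 1 H
  atom 6: C, bond orders sum to 2 (valence 4) → 2 H
  atom 7: C, bond orders sum to 2 (valence 4) → 2 H
  atom 8: C, bond orders sum to 1 (valence 4) → 3 H
  atom 9: C, bond orders sum to 4 (valence 4) → 0 H
  atom 10: N, bond orders sum to 1 (valence 3) → 2 H
  atom 11: O, bond orders sum to 2 (valence 2) → 0 H
Totals → C:8, H:17, N:1, O:1, S:1.

C8H17NOS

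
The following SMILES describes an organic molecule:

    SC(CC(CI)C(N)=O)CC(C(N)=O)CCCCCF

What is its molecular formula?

C13H24FIN2O2S

Walk through each heavy atom and fill implicit hydrogens from standard valence (C 4, N 3, O 2, S 2, halogen 1):
  atom 1: S, bond orders sum to 1 (valence 2) → 1 H
  atom 2: C, bond orders sum to 3 (valence 4) → 1 H
  atom 3: C, bond orders sum to 2 (valence 4) → 2 H
  atom 4: C, bond orders sum to 3 (valence 4) → 1 H
  atom 5: C, bond orders sum to 2 (valence 4) → 2 H
  atom 6: I (halogen, monovalent) → 0 H
  atom 7: C, bond orders sum to 4 (valence 4) → 0 H
  atom 8: N, bond orders sum to 1 (valence 3) → 2 H
  atom 9: O, bond orders sum to 2 (valence 2) → 0 H
  atom 10: C, bond orders sum to 2 (valence 4) → 2 H
  atom 11: C, bond orders sum to 3 (valence 4) → 1 H
  atom 12: C, bond orders sum to 4 (valence 4) → 0 H
  atom 13: N, bond orders sum to 1 (valence 3) → 2 H
  atom 14: O, bond orders sum to 2 (valence 2) → 0 H
  atom 15: C, bond orders sum to 2 (valence 4) → 2 H
  atom 16: C, bond orders sum to 2 (valence 4) → 2 H
  atom 17: C, bond orders sum to 2 (valence 4) → 2 H
  atom 18: C, bond orders sum to 2 (valence 4) → 2 H
  atom 19: C, bond orders sum to 2 (valence 4) → 2 H
  atom 20: F (halogen, monovalent) → 0 H
Totals → C:13, H:24, F:1, I:1, N:2, O:2, S:1.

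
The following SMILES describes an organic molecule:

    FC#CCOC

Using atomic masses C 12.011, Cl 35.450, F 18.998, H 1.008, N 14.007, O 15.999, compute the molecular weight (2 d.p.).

88.08 g/mol

First, the molecular formula is C4H5FO (counting implicit H from valence).
  C: 4 × 12.011 = 48.044
  F: 1 × 18.998 = 18.998
  H: 5 × 1.008 = 5.040
  O: 1 × 15.999 = 15.999
Sum: 4×12.011 + 1×18.998 + 5×1.008 + 1×15.999 = 88.081 → 88.08 g/mol.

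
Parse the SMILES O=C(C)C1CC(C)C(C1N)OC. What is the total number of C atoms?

9

Count every carbon token in the SMILES (each C, including those in ring-closure positions and inside branches).
Carbon count: 9.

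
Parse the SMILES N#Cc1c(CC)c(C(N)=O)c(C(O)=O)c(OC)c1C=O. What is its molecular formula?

Walk through each heavy atom and fill implicit hydrogens from standard valence (C 4, N 3, O 2, S 2, halogen 1); for lowercase aromatic atoms, an aromatic c carries 1 H when it has two neighbours and 0 H with three, and aromatic n carries 0 H:
  atom 1: N, bond orders sum to 3 (valence 3) → 0 H
  atom 2: C, bond orders sum to 4 (valence 4) → 0 H
  atom 3: aromatic c, 3 neighbours → 0 H
  atom 4: aromatic c, 3 neighbours → 0 H
  atom 5: C, bond orders sum to 2 (valence 4) → 2 H
  atom 6: C, bond orders sum to 1 (valence 4) → 3 H
  atom 7: aromatic c, 3 neighbours → 0 H
  atom 8: C, bond orders sum to 4 (valence 4) → 0 H
  atom 9: N, bond orders sum to 1 (valence 3) → 2 H
  atom 10: O, bond orders sum to 2 (valence 2) → 0 H
  atom 11: aromatic c, 3 neighbours → 0 H
  atom 12: C, bond orders sum to 4 (valence 4) → 0 H
  atom 13: O, bond orders sum to 1 (valence 2) → 1 H
  atom 14: O, bond orders sum to 2 (valence 2) → 0 H
  atom 15: aromatic c, 3 neighbours → 0 H
  atom 16: O, bond orders sum to 2 (valence 2) → 0 H
  atom 17: C, bond orders sum to 1 (valence 4) → 3 H
  atom 18: aromatic c, 3 neighbours → 0 H
  atom 19: C, bond orders sum to 3 (valence 4) → 1 H
  atom 20: O, bond orders sum to 2 (valence 2) → 0 H
Totals → C:13, H:12, N:2, O:5.

C13H12N2O5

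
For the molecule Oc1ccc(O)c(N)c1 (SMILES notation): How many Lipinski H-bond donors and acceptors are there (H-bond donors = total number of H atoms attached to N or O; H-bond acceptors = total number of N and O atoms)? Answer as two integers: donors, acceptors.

4, 3

Donors: find every N or O and count the H atoms it carries.
  atom 1 (O): bond orders sum to 1 → 1 H
  atom 6 (O): bond orders sum to 1 → 1 H
  atom 8 (N): bond orders sum to 1 → 2 H
Lipinski HBD = 4.
Acceptors: N atoms = 1, O atoms = 2 → HBA = 3.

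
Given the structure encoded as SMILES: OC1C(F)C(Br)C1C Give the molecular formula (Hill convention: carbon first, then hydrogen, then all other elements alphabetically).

C5H8BrFO

Walk through each heavy atom and fill implicit hydrogens from standard valence (C 4, N 3, O 2, S 2, halogen 1):
  atom 1: O, bond orders sum to 1 (valence 2) → 1 H
  atom 2: C, bond orders sum to 3 (valence 4) → 1 H
  atom 3: C, bond orders sum to 3 (valence 4) → 1 H
  atom 4: F (halogen, monovalent) → 0 H
  atom 5: C, bond orders sum to 3 (valence 4) → 1 H
  atom 6: Br (halogen, monovalent) → 0 H
  atom 7: C, bond orders sum to 3 (valence 4) → 1 H
  atom 8: C, bond orders sum to 1 (valence 4) → 3 H
Totals → C:5, H:8, Br:1, F:1, O:1.
In Hill order: C5H8BrFO.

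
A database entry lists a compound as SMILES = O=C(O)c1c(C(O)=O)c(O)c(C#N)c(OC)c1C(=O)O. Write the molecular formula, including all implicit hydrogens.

C11H7NO8

Walk through each heavy atom and fill implicit hydrogens from standard valence (C 4, N 3, O 2, S 2, halogen 1); for lowercase aromatic atoms, an aromatic c carries 1 H when it has two neighbours and 0 H with three, and aromatic n carries 0 H:
  atom 1: O, bond orders sum to 2 (valence 2) → 0 H
  atom 2: C, bond orders sum to 4 (valence 4) → 0 H
  atom 3: O, bond orders sum to 1 (valence 2) → 1 H
  atom 4: aromatic c, 3 neighbours → 0 H
  atom 5: aromatic c, 3 neighbours → 0 H
  atom 6: C, bond orders sum to 4 (valence 4) → 0 H
  atom 7: O, bond orders sum to 1 (valence 2) → 1 H
  atom 8: O, bond orders sum to 2 (valence 2) → 0 H
  atom 9: aromatic c, 3 neighbours → 0 H
  atom 10: O, bond orders sum to 1 (valence 2) → 1 H
  atom 11: aromatic c, 3 neighbours → 0 H
  atom 12: C, bond orders sum to 4 (valence 4) → 0 H
  atom 13: N, bond orders sum to 3 (valence 3) → 0 H
  atom 14: aromatic c, 3 neighbours → 0 H
  atom 15: O, bond orders sum to 2 (valence 2) → 0 H
  atom 16: C, bond orders sum to 1 (valence 4) → 3 H
  atom 17: aromatic c, 3 neighbours → 0 H
  atom 18: C, bond orders sum to 4 (valence 4) → 0 H
  atom 19: O, bond orders sum to 2 (valence 2) → 0 H
  atom 20: O, bond orders sum to 1 (valence 2) → 1 H
Totals → C:11, H:7, N:1, O:8.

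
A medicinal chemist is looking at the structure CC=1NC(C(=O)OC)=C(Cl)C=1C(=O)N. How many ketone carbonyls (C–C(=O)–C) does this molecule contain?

0

Scan the SMILES for the ketone motif — none present.
Groups that are present: 1 amide, 1 ester.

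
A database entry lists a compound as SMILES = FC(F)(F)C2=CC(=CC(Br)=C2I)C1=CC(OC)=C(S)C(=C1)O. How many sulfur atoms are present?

Scan the SMILES for S atoms (remember two-letter symbols like Cl and Br are single atoms).
Sulfur count: 1.

1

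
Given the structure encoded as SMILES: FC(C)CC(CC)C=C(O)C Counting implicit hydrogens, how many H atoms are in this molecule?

Walk through each heavy atom and fill implicit hydrogens from standard valence (C 4, N 3, O 2, S 2, halogen 1):
  atom 1: F (halogen, monovalent) → 0 H
  atom 2: C, bond orders sum to 3 (valence 4) → 1 H
  atom 3: C, bond orders sum to 1 (valence 4) → 3 H
  atom 4: C, bond orders sum to 2 (valence 4) → 2 H
  atom 5: C, bond orders sum to 3 (valence 4) → 1 H
  atom 6: C, bond orders sum to 2 (valence 4) → 2 H
  atom 7: C, bond orders sum to 1 (valence 4) → 3 H
  atom 8: C, bond orders sum to 3 (valence 4) → 1 H
  atom 9: C, bond orders sum to 4 (valence 4) → 0 H
  atom 10: O, bond orders sum to 1 (valence 2) → 1 H
  atom 11: C, bond orders sum to 1 (valence 4) → 3 H
Total hydrogens: 17.

17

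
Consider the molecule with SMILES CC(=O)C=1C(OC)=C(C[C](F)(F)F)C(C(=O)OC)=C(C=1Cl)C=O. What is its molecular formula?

Walk through each heavy atom and fill implicit hydrogens from standard valence (C 4, N 3, O 2, S 2, halogen 1):
  atom 1: C, bond orders sum to 1 (valence 4) → 3 H
  atom 2: C, bond orders sum to 4 (valence 4) → 0 H
  atom 3: O, bond orders sum to 2 (valence 2) → 0 H
  atom 4: C, bond orders sum to 4 (valence 4) → 0 H
  atom 5: C, bond orders sum to 4 (valence 4) → 0 H
  atom 6: O, bond orders sum to 2 (valence 2) → 0 H
  atom 7: C, bond orders sum to 1 (valence 4) → 3 H
  atom 8: C, bond orders sum to 4 (valence 4) → 0 H
  atom 9: C, bond orders sum to 2 (valence 4) → 2 H
  atom 10: C with explicit H count 0
  atom 11: F (halogen, monovalent) → 0 H
  atom 12: F (halogen, monovalent) → 0 H
  atom 13: F (halogen, monovalent) → 0 H
  atom 14: C, bond orders sum to 4 (valence 4) → 0 H
  atom 15: C, bond orders sum to 4 (valence 4) → 0 H
  atom 16: O, bond orders sum to 2 (valence 2) → 0 H
  atom 17: O, bond orders sum to 2 (valence 2) → 0 H
  atom 18: C, bond orders sum to 1 (valence 4) → 3 H
  atom 19: C, bond orders sum to 4 (valence 4) → 0 H
  atom 20: C, bond orders sum to 4 (valence 4) → 0 H
  atom 21: Cl (halogen, monovalent) → 0 H
  atom 22: C, bond orders sum to 3 (valence 4) → 1 H
  atom 23: O, bond orders sum to 2 (valence 2) → 0 H
Totals → C:14, H:12, Cl:1, F:3, O:5.

C14H12ClF3O5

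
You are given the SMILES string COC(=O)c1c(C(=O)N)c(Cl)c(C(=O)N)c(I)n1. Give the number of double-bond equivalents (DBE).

7

Molecular formula: C9H7ClIN3O4.
DoU = (2C + 2 + N − H − X) / 2, where X is the halogen count and O/S are ignored.
    = (2·9 + 2 + 3 − 7 − 2) / 2 = 14 / 2 = 7.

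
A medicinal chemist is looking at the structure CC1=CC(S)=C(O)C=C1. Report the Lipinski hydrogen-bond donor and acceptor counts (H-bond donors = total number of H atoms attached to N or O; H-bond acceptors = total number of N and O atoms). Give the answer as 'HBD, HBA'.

Donors: find every N or O and count the H atoms it carries.
  atom 7 (O): bond orders sum to 1 → 1 H
Lipinski HBD = 1.
Acceptors: N atoms = 0, O atoms = 1 → HBA = 1.

1, 1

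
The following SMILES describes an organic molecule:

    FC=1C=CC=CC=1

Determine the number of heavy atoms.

7

Every atom symbol written in the SMILES (organic subset) is one heavy atom; implicit H are not written.
Heavy atoms by element → C:6, F:1.
Total: 7.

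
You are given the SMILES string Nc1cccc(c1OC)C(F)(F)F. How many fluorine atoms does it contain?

Scan the SMILES for F atoms (remember two-letter symbols like Cl and Br are single atoms).
Fluorine count: 3.

3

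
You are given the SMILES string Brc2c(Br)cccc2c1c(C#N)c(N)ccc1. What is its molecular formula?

Walk through each heavy atom and fill implicit hydrogens from standard valence (C 4, N 3, O 2, S 2, halogen 1); for lowercase aromatic atoms, an aromatic c carries 1 H when it has two neighbours and 0 H with three, and aromatic n carries 0 H:
  atom 1: Br (halogen, monovalent) → 0 H
  atom 2: aromatic c, 3 neighbours → 0 H
  atom 3: aromatic c, 3 neighbours → 0 H
  atom 4: Br (halogen, monovalent) → 0 H
  atom 5: aromatic c, 2 neighbours → 1 H
  atom 6: aromatic c, 2 neighbours → 1 H
  atom 7: aromatic c, 2 neighbours → 1 H
  atom 8: aromatic c, 3 neighbours → 0 H
  atom 9: aromatic c, 3 neighbours → 0 H
  atom 10: aromatic c, 3 neighbours → 0 H
  atom 11: C, bond orders sum to 4 (valence 4) → 0 H
  atom 12: N, bond orders sum to 3 (valence 3) → 0 H
  atom 13: aromatic c, 3 neighbours → 0 H
  atom 14: N, bond orders sum to 1 (valence 3) → 2 H
  atom 15: aromatic c, 2 neighbours → 1 H
  atom 16: aromatic c, 2 neighbours → 1 H
  atom 17: aromatic c, 2 neighbours → 1 H
Totals → C:13, H:8, Br:2, N:2.

C13H8Br2N2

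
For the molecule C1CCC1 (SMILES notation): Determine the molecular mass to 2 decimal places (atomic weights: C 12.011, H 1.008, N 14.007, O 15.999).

First, the molecular formula is C4H8 (counting implicit H from valence).
  C: 4 × 12.011 = 48.044
  H: 8 × 1.008 = 8.064
Sum: 4×12.011 + 8×1.008 = 56.108 → 56.11 g/mol.

56.11 g/mol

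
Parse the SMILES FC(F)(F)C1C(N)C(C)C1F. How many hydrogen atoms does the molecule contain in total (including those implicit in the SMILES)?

Walk through each heavy atom and fill implicit hydrogens from standard valence (C 4, N 3, O 2, S 2, halogen 1):
  atom 1: F (halogen, monovalent) → 0 H
  atom 2: C, bond orders sum to 4 (valence 4) → 0 H
  atom 3: F (halogen, monovalent) → 0 H
  atom 4: F (halogen, monovalent) → 0 H
  atom 5: C, bond orders sum to 3 (valence 4) → 1 H
  atom 6: C, bond orders sum to 3 (valence 4) → 1 H
  atom 7: N, bond orders sum to 1 (valence 3) → 2 H
  atom 8: C, bond orders sum to 3 (valence 4) → 1 H
  atom 9: C, bond orders sum to 1 (valence 4) → 3 H
  atom 10: C, bond orders sum to 3 (valence 4) → 1 H
  atom 11: F (halogen, monovalent) → 0 H
Total hydrogens: 9.

9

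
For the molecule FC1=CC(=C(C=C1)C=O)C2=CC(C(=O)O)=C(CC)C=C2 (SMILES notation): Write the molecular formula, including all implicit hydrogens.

C16H13FO3

Walk through each heavy atom and fill implicit hydrogens from standard valence (C 4, N 3, O 2, S 2, halogen 1):
  atom 1: F (halogen, monovalent) → 0 H
  atom 2: C, bond orders sum to 4 (valence 4) → 0 H
  atom 3: C, bond orders sum to 3 (valence 4) → 1 H
  atom 4: C, bond orders sum to 4 (valence 4) → 0 H
  atom 5: C, bond orders sum to 4 (valence 4) → 0 H
  atom 6: C, bond orders sum to 3 (valence 4) → 1 H
  atom 7: C, bond orders sum to 3 (valence 4) → 1 H
  atom 8: C, bond orders sum to 3 (valence 4) → 1 H
  atom 9: O, bond orders sum to 2 (valence 2) → 0 H
  atom 10: C, bond orders sum to 4 (valence 4) → 0 H
  atom 11: C, bond orders sum to 3 (valence 4) → 1 H
  atom 12: C, bond orders sum to 4 (valence 4) → 0 H
  atom 13: C, bond orders sum to 4 (valence 4) → 0 H
  atom 14: O, bond orders sum to 2 (valence 2) → 0 H
  atom 15: O, bond orders sum to 1 (valence 2) → 1 H
  atom 16: C, bond orders sum to 4 (valence 4) → 0 H
  atom 17: C, bond orders sum to 2 (valence 4) → 2 H
  atom 18: C, bond orders sum to 1 (valence 4) → 3 H
  atom 19: C, bond orders sum to 3 (valence 4) → 1 H
  atom 20: C, bond orders sum to 3 (valence 4) → 1 H
Totals → C:16, H:13, F:1, O:3.
In Hill order: C16H13FO3.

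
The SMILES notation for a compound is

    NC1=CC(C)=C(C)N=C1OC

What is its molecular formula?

Walk through each heavy atom and fill implicit hydrogens from standard valence (C 4, N 3, O 2, S 2, halogen 1):
  atom 1: N, bond orders sum to 1 (valence 3) → 2 H
  atom 2: C, bond orders sum to 4 (valence 4) → 0 H
  atom 3: C, bond orders sum to 3 (valence 4) → 1 H
  atom 4: C, bond orders sum to 4 (valence 4) → 0 H
  atom 5: C, bond orders sum to 1 (valence 4) → 3 H
  atom 6: C, bond orders sum to 4 (valence 4) → 0 H
  atom 7: C, bond orders sum to 1 (valence 4) → 3 H
  atom 8: N, bond orders sum to 3 (valence 3) → 0 H
  atom 9: C, bond orders sum to 4 (valence 4) → 0 H
  atom 10: O, bond orders sum to 2 (valence 2) → 0 H
  atom 11: C, bond orders sum to 1 (valence 4) → 3 H
Totals → C:8, H:12, N:2, O:1.
In Hill order: C8H12N2O.

C8H12N2O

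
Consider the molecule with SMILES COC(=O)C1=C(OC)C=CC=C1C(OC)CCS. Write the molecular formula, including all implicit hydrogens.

C13H18O4S

Walk through each heavy atom and fill implicit hydrogens from standard valence (C 4, N 3, O 2, S 2, halogen 1):
  atom 1: C, bond orders sum to 1 (valence 4) → 3 H
  atom 2: O, bond orders sum to 2 (valence 2) → 0 H
  atom 3: C, bond orders sum to 4 (valence 4) → 0 H
  atom 4: O, bond orders sum to 2 (valence 2) → 0 H
  atom 5: C, bond orders sum to 4 (valence 4) → 0 H
  atom 6: C, bond orders sum to 4 (valence 4) → 0 H
  atom 7: O, bond orders sum to 2 (valence 2) → 0 H
  atom 8: C, bond orders sum to 1 (valence 4) → 3 H
  atom 9: C, bond orders sum to 3 (valence 4) → 1 H
  atom 10: C, bond orders sum to 3 (valence 4) → 1 H
  atom 11: C, bond orders sum to 3 (valence 4) → 1 H
  atom 12: C, bond orders sum to 4 (valence 4) → 0 H
  atom 13: C, bond orders sum to 3 (valence 4) → 1 H
  atom 14: O, bond orders sum to 2 (valence 2) → 0 H
  atom 15: C, bond orders sum to 1 (valence 4) → 3 H
  atom 16: C, bond orders sum to 2 (valence 4) → 2 H
  atom 17: C, bond orders sum to 2 (valence 4) → 2 H
  atom 18: S, bond orders sum to 1 (valence 2) → 1 H
Totals → C:13, H:18, O:4, S:1.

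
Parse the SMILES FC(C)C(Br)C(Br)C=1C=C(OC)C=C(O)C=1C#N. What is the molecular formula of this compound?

Walk through each heavy atom and fill implicit hydrogens from standard valence (C 4, N 3, O 2, S 2, halogen 1):
  atom 1: F (halogen, monovalent) → 0 H
  atom 2: C, bond orders sum to 3 (valence 4) → 1 H
  atom 3: C, bond orders sum to 1 (valence 4) → 3 H
  atom 4: C, bond orders sum to 3 (valence 4) → 1 H
  atom 5: Br (halogen, monovalent) → 0 H
  atom 6: C, bond orders sum to 3 (valence 4) → 1 H
  atom 7: Br (halogen, monovalent) → 0 H
  atom 8: C, bond orders sum to 4 (valence 4) → 0 H
  atom 9: C, bond orders sum to 3 (valence 4) → 1 H
  atom 10: C, bond orders sum to 4 (valence 4) → 0 H
  atom 11: O, bond orders sum to 2 (valence 2) → 0 H
  atom 12: C, bond orders sum to 1 (valence 4) → 3 H
  atom 13: C, bond orders sum to 3 (valence 4) → 1 H
  atom 14: C, bond orders sum to 4 (valence 4) → 0 H
  atom 15: O, bond orders sum to 1 (valence 2) → 1 H
  atom 16: C, bond orders sum to 4 (valence 4) → 0 H
  atom 17: C, bond orders sum to 4 (valence 4) → 0 H
  atom 18: N, bond orders sum to 3 (valence 3) → 0 H
Totals → C:12, H:12, Br:2, F:1, N:1, O:2.
In Hill order: C12H12Br2FNO2.

C12H12Br2FNO2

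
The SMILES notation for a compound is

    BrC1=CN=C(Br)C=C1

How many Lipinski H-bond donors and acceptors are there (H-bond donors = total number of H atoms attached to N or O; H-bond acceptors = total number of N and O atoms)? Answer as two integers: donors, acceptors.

0, 1

Donors: find every N or O and count the H atoms it carries.
  atom 4 (N): bond orders sum to 3 → 0 H
Lipinski HBD = 0.
Acceptors: N atoms = 1, O atoms = 0 → HBA = 1.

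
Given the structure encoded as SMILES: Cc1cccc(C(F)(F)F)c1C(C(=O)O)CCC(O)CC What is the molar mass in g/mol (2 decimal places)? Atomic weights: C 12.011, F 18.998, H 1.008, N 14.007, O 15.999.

304.31 g/mol

First, the molecular formula is C15H19F3O3 (counting implicit H from valence).
  C: 15 × 12.011 = 180.165
  F: 3 × 18.998 = 56.994
  H: 19 × 1.008 = 19.152
  O: 3 × 15.999 = 47.997
Sum: 15×12.011 + 3×18.998 + 19×1.008 + 3×15.999 = 304.308 → 304.31 g/mol.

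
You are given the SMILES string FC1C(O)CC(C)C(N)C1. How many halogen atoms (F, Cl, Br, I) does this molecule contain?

Halogen atoms appear at heavy-atom position 1 (1×F).
Other groups present: 1 hydroxyl, 1 primary amine.
Halogen count: 1.

1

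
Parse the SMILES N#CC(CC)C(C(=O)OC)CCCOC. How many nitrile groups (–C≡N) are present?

1

The nitrile motif appears at heavy-atom position 2 in the SMILES.
Other groups present: 1 ester, 1 ether.
Nitrile count: 1.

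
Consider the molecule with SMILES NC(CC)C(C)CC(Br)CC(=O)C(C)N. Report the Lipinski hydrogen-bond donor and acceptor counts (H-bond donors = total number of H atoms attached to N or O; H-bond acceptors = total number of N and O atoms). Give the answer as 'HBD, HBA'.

4, 3

Donors: find every N or O and count the H atoms it carries.
  atom 1 (N): bond orders sum to 1 → 2 H
  atom 12 (O): bond orders sum to 2 → 0 H
  atom 15 (N): bond orders sum to 1 → 2 H
Lipinski HBD = 4.
Acceptors: N atoms = 2, O atoms = 1 → HBA = 3.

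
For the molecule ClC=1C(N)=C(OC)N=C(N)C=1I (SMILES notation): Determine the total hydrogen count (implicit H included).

Walk through each heavy atom and fill implicit hydrogens from standard valence (C 4, N 3, O 2, S 2, halogen 1):
  atom 1: Cl (halogen, monovalent) → 0 H
  atom 2: C, bond orders sum to 4 (valence 4) → 0 H
  atom 3: C, bond orders sum to 4 (valence 4) → 0 H
  atom 4: N, bond orders sum to 1 (valence 3) → 2 H
  atom 5: C, bond orders sum to 4 (valence 4) → 0 H
  atom 6: O, bond orders sum to 2 (valence 2) → 0 H
  atom 7: C, bond orders sum to 1 (valence 4) → 3 H
  atom 8: N, bond orders sum to 3 (valence 3) → 0 H
  atom 9: C, bond orders sum to 4 (valence 4) → 0 H
  atom 10: N, bond orders sum to 1 (valence 3) → 2 H
  atom 11: C, bond orders sum to 4 (valence 4) → 0 H
  atom 12: I (halogen, monovalent) → 0 H
Total hydrogens: 7.

7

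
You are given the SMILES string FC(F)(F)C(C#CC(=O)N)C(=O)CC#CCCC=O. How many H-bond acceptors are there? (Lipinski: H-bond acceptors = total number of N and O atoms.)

N atoms: 1; O atoms: 3.
Lipinski HBA = 1 + 3 = 4.

4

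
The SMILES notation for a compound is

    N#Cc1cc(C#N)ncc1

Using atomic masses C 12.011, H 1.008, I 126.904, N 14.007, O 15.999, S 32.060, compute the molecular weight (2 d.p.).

First, the molecular formula is C7H3N3 (counting implicit H from valence).
  C: 7 × 12.011 = 84.077
  H: 3 × 1.008 = 3.024
  N: 3 × 14.007 = 42.021
Sum: 7×12.011 + 3×1.008 + 3×14.007 = 129.122 → 129.12 g/mol.

129.12 g/mol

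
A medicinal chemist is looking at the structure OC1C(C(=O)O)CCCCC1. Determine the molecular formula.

C8H14O3

Walk through each heavy atom and fill implicit hydrogens from standard valence (C 4, N 3, O 2, S 2, halogen 1):
  atom 1: O, bond orders sum to 1 (valence 2) → 1 H
  atom 2: C, bond orders sum to 3 (valence 4) → 1 H
  atom 3: C, bond orders sum to 3 (valence 4) → 1 H
  atom 4: C, bond orders sum to 4 (valence 4) → 0 H
  atom 5: O, bond orders sum to 2 (valence 2) → 0 H
  atom 6: O, bond orders sum to 1 (valence 2) → 1 H
  atom 7: C, bond orders sum to 2 (valence 4) → 2 H
  atom 8: C, bond orders sum to 2 (valence 4) → 2 H
  atom 9: C, bond orders sum to 2 (valence 4) → 2 H
  atom 10: C, bond orders sum to 2 (valence 4) → 2 H
  atom 11: C, bond orders sum to 2 (valence 4) → 2 H
Totals → C:8, H:14, O:3.
In Hill order: C8H14O3.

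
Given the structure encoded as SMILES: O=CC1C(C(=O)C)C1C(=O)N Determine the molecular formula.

Walk through each heavy atom and fill implicit hydrogens from standard valence (C 4, N 3, O 2, S 2, halogen 1):
  atom 1: O, bond orders sum to 2 (valence 2) → 0 H
  atom 2: C, bond orders sum to 3 (valence 4) → 1 H
  atom 3: C, bond orders sum to 3 (valence 4) → 1 H
  atom 4: C, bond orders sum to 3 (valence 4) → 1 H
  atom 5: C, bond orders sum to 4 (valence 4) → 0 H
  atom 6: O, bond orders sum to 2 (valence 2) → 0 H
  atom 7: C, bond orders sum to 1 (valence 4) → 3 H
  atom 8: C, bond orders sum to 3 (valence 4) → 1 H
  atom 9: C, bond orders sum to 4 (valence 4) → 0 H
  atom 10: O, bond orders sum to 2 (valence 2) → 0 H
  atom 11: N, bond orders sum to 1 (valence 3) → 2 H
Totals → C:7, H:9, N:1, O:3.

C7H9NO3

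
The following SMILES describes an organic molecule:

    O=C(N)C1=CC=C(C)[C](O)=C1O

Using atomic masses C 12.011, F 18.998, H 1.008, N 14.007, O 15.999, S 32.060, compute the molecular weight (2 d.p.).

First, the molecular formula is C8H9NO3 (counting implicit H from valence).
  C: 8 × 12.011 = 96.088
  H: 9 × 1.008 = 9.072
  N: 1 × 14.007 = 14.007
  O: 3 × 15.999 = 47.997
Sum: 8×12.011 + 9×1.008 + 1×14.007 + 3×15.999 = 167.164 → 167.16 g/mol.

167.16 g/mol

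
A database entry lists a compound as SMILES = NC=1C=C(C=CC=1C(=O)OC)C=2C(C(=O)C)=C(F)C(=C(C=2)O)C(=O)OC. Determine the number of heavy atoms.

26

Every atom symbol written in the SMILES (organic subset) is one heavy atom; implicit H are not written.
Heavy atoms by element → C:18, F:1, N:1, O:6.
Total: 26.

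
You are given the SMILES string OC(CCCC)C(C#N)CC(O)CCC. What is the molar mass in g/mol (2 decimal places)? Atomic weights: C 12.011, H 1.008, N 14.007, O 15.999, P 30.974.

213.32 g/mol

First, the molecular formula is C12H23NO2 (counting implicit H from valence).
  C: 12 × 12.011 = 144.132
  H: 23 × 1.008 = 23.184
  N: 1 × 14.007 = 14.007
  O: 2 × 15.999 = 31.998
Sum: 12×12.011 + 23×1.008 + 1×14.007 + 2×15.999 = 213.321 → 213.32 g/mol.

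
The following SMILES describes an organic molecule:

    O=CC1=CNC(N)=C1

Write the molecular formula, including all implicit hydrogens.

C5H6N2O

Walk through each heavy atom and fill implicit hydrogens from standard valence (C 4, N 3, O 2, S 2, halogen 1):
  atom 1: O, bond orders sum to 2 (valence 2) → 0 H
  atom 2: C, bond orders sum to 3 (valence 4) → 1 H
  atom 3: C, bond orders sum to 4 (valence 4) → 0 H
  atom 4: C, bond orders sum to 3 (valence 4) → 1 H
  atom 5: N, bond orders sum to 2 (valence 3) → 1 H
  atom 6: C, bond orders sum to 4 (valence 4) → 0 H
  atom 7: N, bond orders sum to 1 (valence 3) → 2 H
  atom 8: C, bond orders sum to 3 (valence 4) → 1 H
Totals → C:5, H:6, N:2, O:1.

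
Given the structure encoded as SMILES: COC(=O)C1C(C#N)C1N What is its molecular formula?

C6H8N2O2

Walk through each heavy atom and fill implicit hydrogens from standard valence (C 4, N 3, O 2, S 2, halogen 1):
  atom 1: C, bond orders sum to 1 (valence 4) → 3 H
  atom 2: O, bond orders sum to 2 (valence 2) → 0 H
  atom 3: C, bond orders sum to 4 (valence 4) → 0 H
  atom 4: O, bond orders sum to 2 (valence 2) → 0 H
  atom 5: C, bond orders sum to 3 (valence 4) → 1 H
  atom 6: C, bond orders sum to 3 (valence 4) → 1 H
  atom 7: C, bond orders sum to 4 (valence 4) → 0 H
  atom 8: N, bond orders sum to 3 (valence 3) → 0 H
  atom 9: C, bond orders sum to 3 (valence 4) → 1 H
  atom 10: N, bond orders sum to 1 (valence 3) → 2 H
Totals → C:6, H:8, N:2, O:2.
In Hill order: C6H8N2O2.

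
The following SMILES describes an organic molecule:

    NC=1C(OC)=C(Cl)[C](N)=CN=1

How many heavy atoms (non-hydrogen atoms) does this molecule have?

11

Every atom symbol written in the SMILES (organic subset) is one heavy atom; implicit H are not written.
Heavy atoms by element → C:6, Cl:1, N:3, O:1.
Total: 11.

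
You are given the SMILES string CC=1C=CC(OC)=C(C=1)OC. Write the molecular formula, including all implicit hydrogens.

Walk through each heavy atom and fill implicit hydrogens from standard valence (C 4, N 3, O 2, S 2, halogen 1):
  atom 1: C, bond orders sum to 1 (valence 4) → 3 H
  atom 2: C, bond orders sum to 4 (valence 4) → 0 H
  atom 3: C, bond orders sum to 3 (valence 4) → 1 H
  atom 4: C, bond orders sum to 3 (valence 4) → 1 H
  atom 5: C, bond orders sum to 4 (valence 4) → 0 H
  atom 6: O, bond orders sum to 2 (valence 2) → 0 H
  atom 7: C, bond orders sum to 1 (valence 4) → 3 H
  atom 8: C, bond orders sum to 4 (valence 4) → 0 H
  atom 9: C, bond orders sum to 3 (valence 4) → 1 H
  atom 10: O, bond orders sum to 2 (valence 2) → 0 H
  atom 11: C, bond orders sum to 1 (valence 4) → 3 H
Totals → C:9, H:12, O:2.
In Hill order: C9H12O2.

C9H12O2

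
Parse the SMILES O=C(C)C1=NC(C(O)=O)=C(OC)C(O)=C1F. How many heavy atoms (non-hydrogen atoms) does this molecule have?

Every atom symbol written in the SMILES (organic subset) is one heavy atom; implicit H are not written.
Heavy atoms by element → C:9, F:1, N:1, O:5.
Total: 16.

16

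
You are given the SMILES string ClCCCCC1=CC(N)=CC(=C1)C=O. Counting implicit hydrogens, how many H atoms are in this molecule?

14

Walk through each heavy atom and fill implicit hydrogens from standard valence (C 4, N 3, O 2, S 2, halogen 1):
  atom 1: Cl (halogen, monovalent) → 0 H
  atom 2: C, bond orders sum to 2 (valence 4) → 2 H
  atom 3: C, bond orders sum to 2 (valence 4) → 2 H
  atom 4: C, bond orders sum to 2 (valence 4) → 2 H
  atom 5: C, bond orders sum to 2 (valence 4) → 2 H
  atom 6: C, bond orders sum to 4 (valence 4) → 0 H
  atom 7: C, bond orders sum to 3 (valence 4) → 1 H
  atom 8: C, bond orders sum to 4 (valence 4) → 0 H
  atom 9: N, bond orders sum to 1 (valence 3) → 2 H
  atom 10: C, bond orders sum to 3 (valence 4) → 1 H
  atom 11: C, bond orders sum to 4 (valence 4) → 0 H
  atom 12: C, bond orders sum to 3 (valence 4) → 1 H
  atom 13: C, bond orders sum to 3 (valence 4) → 1 H
  atom 14: O, bond orders sum to 2 (valence 2) → 0 H
Total hydrogens: 14.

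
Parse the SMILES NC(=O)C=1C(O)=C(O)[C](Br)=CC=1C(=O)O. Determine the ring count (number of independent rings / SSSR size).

1

In SMILES, each pair of matching ring-closure digits denotes one ring-closing bond; the number of such bonds equals the number of independent rings.
Ring-closure bonds here: 1.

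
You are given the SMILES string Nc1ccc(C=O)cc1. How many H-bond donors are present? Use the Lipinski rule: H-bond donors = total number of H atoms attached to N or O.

2

Donors: find every N or O and count the H atoms it carries.
  atom 1 (N): bond orders sum to 1 → 2 H
  atom 7 (O): bond orders sum to 2 → 0 H
Lipinski HBD = 2.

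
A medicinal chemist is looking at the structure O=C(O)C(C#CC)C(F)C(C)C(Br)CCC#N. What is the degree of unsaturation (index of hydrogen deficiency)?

5

Degree of unsaturation = (number of rings) + (number of π bonds).
Ring closures in the SMILES: 0.
π bonds: 1 double bond (each 1 DoU), 2 triple bonds (each 2 DoU) → 5 DoU from unsaturation.
Total DoU = 0 + 5 = 5.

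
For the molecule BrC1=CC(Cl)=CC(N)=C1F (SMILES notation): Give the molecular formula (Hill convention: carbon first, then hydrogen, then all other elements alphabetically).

Walk through each heavy atom and fill implicit hydrogens from standard valence (C 4, N 3, O 2, S 2, halogen 1):
  atom 1: Br (halogen, monovalent) → 0 H
  atom 2: C, bond orders sum to 4 (valence 4) → 0 H
  atom 3: C, bond orders sum to 3 (valence 4) → 1 H
  atom 4: C, bond orders sum to 4 (valence 4) → 0 H
  atom 5: Cl (halogen, monovalent) → 0 H
  atom 6: C, bond orders sum to 3 (valence 4) → 1 H
  atom 7: C, bond orders sum to 4 (valence 4) → 0 H
  atom 8: N, bond orders sum to 1 (valence 3) → 2 H
  atom 9: C, bond orders sum to 4 (valence 4) → 0 H
  atom 10: F (halogen, monovalent) → 0 H
Totals → C:6, H:4, Br:1, Cl:1, F:1, N:1.

C6H4BrClFN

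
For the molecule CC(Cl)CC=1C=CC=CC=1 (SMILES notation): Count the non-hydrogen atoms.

Every atom symbol written in the SMILES (organic subset) is one heavy atom; implicit H are not written.
Heavy atoms by element → C:9, Cl:1.
Total: 10.

10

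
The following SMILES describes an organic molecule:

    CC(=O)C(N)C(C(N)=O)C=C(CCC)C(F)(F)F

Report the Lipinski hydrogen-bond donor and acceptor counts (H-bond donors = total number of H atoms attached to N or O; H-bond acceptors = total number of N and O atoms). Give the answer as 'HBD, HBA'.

Donors: find every N or O and count the H atoms it carries.
  atom 3 (O): bond orders sum to 2 → 0 H
  atom 5 (N): bond orders sum to 1 → 2 H
  atom 8 (N): bond orders sum to 1 → 2 H
  atom 9 (O): bond orders sum to 2 → 0 H
Lipinski HBD = 4.
Acceptors: N atoms = 2, O atoms = 2 → HBA = 4.

4, 4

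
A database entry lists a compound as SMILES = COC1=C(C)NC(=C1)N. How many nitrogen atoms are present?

2

Scan the SMILES for N atoms (remember two-letter symbols like Cl and Br are single atoms).
Nitrogen count: 2.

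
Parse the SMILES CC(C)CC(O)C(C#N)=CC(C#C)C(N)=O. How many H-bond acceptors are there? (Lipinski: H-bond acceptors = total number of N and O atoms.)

4

N atoms: 2; O atoms: 2.
Lipinski HBA = 2 + 2 = 4.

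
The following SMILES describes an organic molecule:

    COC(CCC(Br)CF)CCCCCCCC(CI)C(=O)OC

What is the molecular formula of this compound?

C17H31BrFIO3

Walk through each heavy atom and fill implicit hydrogens from standard valence (C 4, N 3, O 2, S 2, halogen 1):
  atom 1: C, bond orders sum to 1 (valence 4) → 3 H
  atom 2: O, bond orders sum to 2 (valence 2) → 0 H
  atom 3: C, bond orders sum to 3 (valence 4) → 1 H
  atom 4: C, bond orders sum to 2 (valence 4) → 2 H
  atom 5: C, bond orders sum to 2 (valence 4) → 2 H
  atom 6: C, bond orders sum to 3 (valence 4) → 1 H
  atom 7: Br (halogen, monovalent) → 0 H
  atom 8: C, bond orders sum to 2 (valence 4) → 2 H
  atom 9: F (halogen, monovalent) → 0 H
  atom 10: C, bond orders sum to 2 (valence 4) → 2 H
  atom 11: C, bond orders sum to 2 (valence 4) → 2 H
  atom 12: C, bond orders sum to 2 (valence 4) → 2 H
  atom 13: C, bond orders sum to 2 (valence 4) → 2 H
  atom 14: C, bond orders sum to 2 (valence 4) → 2 H
  atom 15: C, bond orders sum to 2 (valence 4) → 2 H
  atom 16: C, bond orders sum to 2 (valence 4) → 2 H
  atom 17: C, bond orders sum to 3 (valence 4) → 1 H
  atom 18: C, bond orders sum to 2 (valence 4) → 2 H
  atom 19: I (halogen, monovalent) → 0 H
  atom 20: C, bond orders sum to 4 (valence 4) → 0 H
  atom 21: O, bond orders sum to 2 (valence 2) → 0 H
  atom 22: O, bond orders sum to 2 (valence 2) → 0 H
  atom 23: C, bond orders sum to 1 (valence 4) → 3 H
Totals → C:17, H:31, Br:1, F:1, I:1, O:3.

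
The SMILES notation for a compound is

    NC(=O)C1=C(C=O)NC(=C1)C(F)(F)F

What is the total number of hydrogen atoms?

5

Walk through each heavy atom and fill implicit hydrogens from standard valence (C 4, N 3, O 2, S 2, halogen 1):
  atom 1: N, bond orders sum to 1 (valence 3) → 2 H
  atom 2: C, bond orders sum to 4 (valence 4) → 0 H
  atom 3: O, bond orders sum to 2 (valence 2) → 0 H
  atom 4: C, bond orders sum to 4 (valence 4) → 0 H
  atom 5: C, bond orders sum to 4 (valence 4) → 0 H
  atom 6: C, bond orders sum to 3 (valence 4) → 1 H
  atom 7: O, bond orders sum to 2 (valence 2) → 0 H
  atom 8: N, bond orders sum to 2 (valence 3) → 1 H
  atom 9: C, bond orders sum to 4 (valence 4) → 0 H
  atom 10: C, bond orders sum to 3 (valence 4) → 1 H
  atom 11: C, bond orders sum to 4 (valence 4) → 0 H
  atom 12: F (halogen, monovalent) → 0 H
  atom 13: F (halogen, monovalent) → 0 H
  atom 14: F (halogen, monovalent) → 0 H
Total hydrogens: 5.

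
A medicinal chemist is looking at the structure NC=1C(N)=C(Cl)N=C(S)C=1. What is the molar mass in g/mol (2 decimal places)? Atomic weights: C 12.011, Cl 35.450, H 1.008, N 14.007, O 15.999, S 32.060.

175.63 g/mol

First, the molecular formula is C5H6ClN3S (counting implicit H from valence).
  C: 5 × 12.011 = 60.055
  Cl: 1 × 35.450 = 35.450
  H: 6 × 1.008 = 6.048
  N: 3 × 14.007 = 42.021
  S: 1 × 32.060 = 32.060
Sum: 5×12.011 + 1×35.450 + 6×1.008 + 3×14.007 + 1×32.060 = 175.634 → 175.63 g/mol.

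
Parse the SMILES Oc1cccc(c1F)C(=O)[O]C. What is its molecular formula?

C8H7FO3

Walk through each heavy atom and fill implicit hydrogens from standard valence (C 4, N 3, O 2, S 2, halogen 1); for lowercase aromatic atoms, an aromatic c carries 1 H when it has two neighbours and 0 H with three, and aromatic n carries 0 H:
  atom 1: O, bond orders sum to 1 (valence 2) → 1 H
  atom 2: aromatic c, 3 neighbours → 0 H
  atom 3: aromatic c, 2 neighbours → 1 H
  atom 4: aromatic c, 2 neighbours → 1 H
  atom 5: aromatic c, 2 neighbours → 1 H
  atom 6: aromatic c, 3 neighbours → 0 H
  atom 7: aromatic c, 3 neighbours → 0 H
  atom 8: F (halogen, monovalent) → 0 H
  atom 9: C, bond orders sum to 4 (valence 4) → 0 H
  atom 10: O, bond orders sum to 2 (valence 2) → 0 H
  atom 11: O with explicit H count 0
  atom 12: C, bond orders sum to 1 (valence 4) → 3 H
Totals → C:8, H:7, F:1, O:3.
In Hill order: C8H7FO3.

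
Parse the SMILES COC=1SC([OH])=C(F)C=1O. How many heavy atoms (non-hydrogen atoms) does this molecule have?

Every atom symbol written in the SMILES (organic subset) is one heavy atom; implicit H are not written.
Heavy atoms by element → C:5, F:1, O:3, S:1.
Total: 10.

10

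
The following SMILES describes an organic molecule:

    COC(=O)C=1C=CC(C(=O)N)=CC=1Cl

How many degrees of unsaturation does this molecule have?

Degree of unsaturation = (number of rings) + (number of π bonds).
Ring closures in the SMILES: 1.
π bonds: 5 double bonds (each 1 DoU) → 5 DoU from unsaturation.
Total DoU = 1 + 5 = 6.

6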